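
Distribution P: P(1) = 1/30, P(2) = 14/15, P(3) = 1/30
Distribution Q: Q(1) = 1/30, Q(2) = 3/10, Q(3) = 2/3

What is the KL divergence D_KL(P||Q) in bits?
1.3842 bits

D_KL(P||Q) = Σ P(x) log₂(P(x)/Q(x))

Computing term by term:
  P(1)·log₂(P(1)/Q(1)) = (1/30)·log₂((1/30)/(1/30)) = 0.00000
  P(2)·log₂(P(2)/Q(2)) = (14/15)·log₂((14/15)/(3/10)) = 1.52827
  P(3)·log₂(P(3)/Q(3)) = (1/30)·log₂((1/30)/(2/3)) = -0.14406

D_KL(P||Q) = 0.00000 + 1.52827 - 0.14406 = 1.38421 ≈ 1.3842 bits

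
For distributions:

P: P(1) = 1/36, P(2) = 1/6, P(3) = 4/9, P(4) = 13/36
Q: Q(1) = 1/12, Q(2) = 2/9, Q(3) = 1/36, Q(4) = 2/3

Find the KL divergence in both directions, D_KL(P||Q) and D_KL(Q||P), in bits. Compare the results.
D_KL(P||Q) = 1.3452 bits, D_KL(Q||P) = 0.7029 bits. D_KL(P||Q) is larger than D_KL(Q||P) by 0.6423 bits; the two directions differ.

D_KL(P||Q) = Σ P(x) log₂(P(x)/Q(x))

Computing term by term:
  P(1)·log₂(P(1)/Q(1)) = (1/36)·log₂((1/36)/(1/12)) = -0.04403
  P(2)·log₂(P(2)/Q(2)) = (1/6)·log₂((1/6)/(2/9)) = -0.06917
  P(3)·log₂(P(3)/Q(3)) = (4/9)·log₂((4/9)/(1/36)) = 1.77778
  P(4)·log₂(P(4)/Q(4)) = (13/36)·log₂((13/36)/(2/3)) = -0.31941

D_KL(P||Q) = -0.04403 - 0.06917 + 1.77778 - 0.31941 = 1.34517 ≈ 1.3452 bits

D_KL(Q||P) = Σ Q(x) log₂(Q(x)/P(x))

Computing term by term:
  Q(1)·log₂(Q(1)/P(1)) = (1/12)·log₂((1/12)/(1/36)) = 0.13208
  Q(2)·log₂(Q(2)/P(2)) = (2/9)·log₂((2/9)/(1/6)) = 0.09223
  Q(3)·log₂(Q(3)/P(3)) = (1/36)·log₂((1/36)/(4/9)) = -0.11111
  Q(4)·log₂(Q(4)/P(4)) = (2/3)·log₂((2/3)/(13/36)) = 0.58968

D_KL(Q||P) = 0.13208 + 0.09223 - 0.11111 + 0.58968 = 0.70288 ≈ 0.7029 bits

These are NOT equal (difference: 0.6423 bits). KL divergence is asymmetric: D_KL(P||Q) ≠ D_KL(Q||P) in general.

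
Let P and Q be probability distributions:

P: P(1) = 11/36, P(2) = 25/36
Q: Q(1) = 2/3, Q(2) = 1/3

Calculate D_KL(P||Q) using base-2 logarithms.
0.3914 bits

D_KL(P||Q) = Σ P(x) log₂(P(x)/Q(x))

Computing term by term:
  P(1)·log₂(P(1)/Q(1)) = (11/36)·log₂((11/36)/(2/3)) = -0.34391
  P(2)·log₂(P(2)/Q(2)) = (25/36)·log₂((25/36)/(1/3)) = 0.73534

D_KL(P||Q) = -0.34391 + 0.73534 = 0.39143 ≈ 0.3914 bits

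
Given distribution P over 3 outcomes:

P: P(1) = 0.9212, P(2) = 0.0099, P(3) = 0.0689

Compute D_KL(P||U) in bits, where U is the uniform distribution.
1.1441 bits

U(i) = 1/3 for all i

D_KL(P||U) = Σ P(x) log₂(P(x) / (1/3))
           = Σ P(x) log₂(P(x)) + log₂(3)
           = log₂(3) - H(P)

H(P) = -Σ P(x) log₂(P(x)):
  -P(1)·log₂(P(1)) = -(0.9212)·log₂(0.9212) = 0.10908
  -P(2)·log₂(P(2)) = -(0.0099)·log₂(0.0099) = 0.06592
  -P(3)·log₂(P(3)) = -(0.0689)·log₂(0.0689) = 0.26591
H(P) = 0.10908 + 0.06592 + 0.26591 = 0.44091 bits

log₂(3) = 1.58496 bits

D_KL(P||U) = 1.58496 - 0.44091 = 1.14405 ≈ 1.1441 bits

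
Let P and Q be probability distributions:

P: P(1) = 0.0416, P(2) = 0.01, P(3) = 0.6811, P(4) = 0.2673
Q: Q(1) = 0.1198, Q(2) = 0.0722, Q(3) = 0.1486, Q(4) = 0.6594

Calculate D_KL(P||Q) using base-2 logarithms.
1.0558 bits

D_KL(P||Q) = Σ P(x) log₂(P(x)/Q(x))

Computing term by term:
  P(1)·log₂(P(1)/Q(1)) = 0.0416·log₂(0.0416/0.1198) = -0.06348
  P(2)·log₂(P(2)/Q(2)) = 0.01·log₂(0.01/0.0722) = -0.02852
  P(3)·log₂(P(3)/Q(3)) = 0.6811·log₂(0.6811/0.1486) = 1.49599
  P(4)·log₂(P(4)/Q(4)) = 0.2673·log₂(0.2673/0.6594) = -0.34821

D_KL(P||Q) = -0.06348 - 0.02852 + 1.49599 - 0.34821 = 1.05578 ≈ 1.0558 bits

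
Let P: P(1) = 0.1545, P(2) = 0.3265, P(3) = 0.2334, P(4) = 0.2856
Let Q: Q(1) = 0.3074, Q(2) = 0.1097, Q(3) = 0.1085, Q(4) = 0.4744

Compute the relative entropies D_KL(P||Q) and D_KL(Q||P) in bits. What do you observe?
D_KL(P||Q) = 0.4093 bits, D_KL(Q||P) = 0.3599 bits. The two directions give different values (D_KL(P||Q) exceeds D_KL(Q||P) by 0.0494 bits): KL divergence is asymmetric.

D_KL(P||Q) = Σ P(x) log₂(P(x)/Q(x))

Computing term by term:
  P(1)·log₂(P(1)/Q(1)) = 0.1545·log₂(0.1545/0.3074) = -0.15334
  P(2)·log₂(P(2)/Q(2)) = 0.3265·log₂(0.3265/0.1097) = 0.51375
  P(3)·log₂(P(3)/Q(3)) = 0.2334·log₂(0.2334/0.1085) = 0.25793
  P(4)·log₂(P(4)/Q(4)) = 0.2856·log₂(0.2856/0.4744) = -0.20909

D_KL(P||Q) = -0.15334 + 0.51375 + 0.25793 - 0.20909 = 0.40925 ≈ 0.4093 bits

D_KL(Q||P) = Σ Q(x) log₂(Q(x)/P(x))

Computing term by term:
  Q(1)·log₂(Q(1)/P(1)) = 0.3074·log₂(0.3074/0.1545) = 0.30510
  Q(2)·log₂(Q(2)/P(2)) = 0.1097·log₂(0.1097/0.3265) = -0.17262
  Q(3)·log₂(Q(3)/P(3)) = 0.1085·log₂(0.1085/0.2334) = -0.11990
  Q(4)·log₂(Q(4)/P(4)) = 0.4744·log₂(0.4744/0.2856) = 0.34731

D_KL(Q||P) = 0.30510 - 0.17262 - 0.11990 + 0.34731 = 0.35989 ≈ 0.3599 bits

These are NOT equal (difference: 0.0494 bits). KL divergence is asymmetric: D_KL(P||Q) ≠ D_KL(Q||P) in general.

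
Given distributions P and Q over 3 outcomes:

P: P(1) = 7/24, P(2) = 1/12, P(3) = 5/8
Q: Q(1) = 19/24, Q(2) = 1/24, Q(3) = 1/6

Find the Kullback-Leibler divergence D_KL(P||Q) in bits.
0.8550 bits

D_KL(P||Q) = Σ P(x) log₂(P(x)/Q(x))

Computing term by term:
  P(1)·log₂(P(1)/Q(1)) = (7/24)·log₂((7/24)/(19/24)) = -0.42017
  P(2)·log₂(P(2)/Q(2)) = (1/12)·log₂((1/12)/(1/24)) = 0.08333
  P(3)·log₂(P(3)/Q(3)) = (5/8)·log₂((5/8)/(1/6)) = 1.19181

D_KL(P||Q) = -0.42017 + 0.08333 + 1.19181 = 0.85497 ≈ 0.8550 bits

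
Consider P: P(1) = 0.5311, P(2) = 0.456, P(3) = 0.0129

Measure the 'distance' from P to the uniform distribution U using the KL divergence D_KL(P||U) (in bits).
0.5025 bits

U(i) = 1/3 for all i

D_KL(P||U) = Σ P(x) log₂(P(x) / (1/3))
           = Σ P(x) log₂(P(x)) + log₂(3)
           = log₂(3) - H(P)

H(P) = -Σ P(x) log₂(P(x)):
  -P(1)·log₂(P(1)) = -(0.5311)·log₂(0.5311) = 0.48486
  -P(2)·log₂(P(2)) = -(0.456)·log₂(0.456) = 0.51660
  -P(3)·log₂(P(3)) = -(0.0129)·log₂(0.0129) = 0.08097
H(P) = 0.48486 + 0.51660 + 0.08097 = 1.08243 bits

log₂(3) = 1.58496 bits

D_KL(P||U) = 1.58496 - 1.08243 = 0.50253 ≈ 0.5025 bits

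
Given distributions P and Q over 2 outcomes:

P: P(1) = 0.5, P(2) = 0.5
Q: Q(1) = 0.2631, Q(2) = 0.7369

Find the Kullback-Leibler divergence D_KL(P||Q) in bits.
0.1834 bits

D_KL(P||Q) = Σ P(x) log₂(P(x)/Q(x))

Computing term by term:
  P(1)·log₂(P(1)/Q(1)) = 0.5·log₂(0.5/0.2631) = 0.46316
  P(2)·log₂(P(2)/Q(2)) = 0.5·log₂(0.5/0.7369) = -0.27977

D_KL(P||Q) = 0.46316 - 0.27977 = 0.18339 ≈ 0.1834 bits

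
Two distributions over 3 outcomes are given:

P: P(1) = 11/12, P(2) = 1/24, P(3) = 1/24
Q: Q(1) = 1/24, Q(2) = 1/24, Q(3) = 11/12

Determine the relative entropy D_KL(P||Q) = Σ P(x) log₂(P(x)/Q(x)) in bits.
3.9020 bits

D_KL(P||Q) = Σ P(x) log₂(P(x)/Q(x))

Computing term by term:
  P(1)·log₂(P(1)/Q(1)) = (11/12)·log₂((11/12)/(1/24)) = 4.08781
  P(2)·log₂(P(2)/Q(2)) = (1/24)·log₂((1/24)/(1/24)) = 0.00000
  P(3)·log₂(P(3)/Q(3)) = (1/24)·log₂((1/24)/(11/12)) = -0.18581

D_KL(P||Q) = 4.08781 + 0.00000 - 0.18581 = 3.90200 ≈ 3.9020 bits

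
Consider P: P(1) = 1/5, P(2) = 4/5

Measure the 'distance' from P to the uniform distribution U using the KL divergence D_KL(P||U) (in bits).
0.2781 bits

U(i) = 1/2 for all i

D_KL(P||U) = Σ P(x) log₂(P(x) / (1/2))
           = Σ P(x) log₂(P(x)) + log₂(2)
           = log₂(2) - H(P)

H(P) = -Σ P(x) log₂(P(x)):
  -P(1)·log₂(P(1)) = -(1/5)·log₂(1/5) = 0.46439
  -P(2)·log₂(P(2)) = -(4/5)·log₂(4/5) = 0.25754
H(P) = 0.46439 + 0.25754 = 0.72193 bits

log₂(2) = 1.00000 bits

D_KL(P||U) = 1.00000 - 0.72193 = 0.27807 ≈ 0.2781 bits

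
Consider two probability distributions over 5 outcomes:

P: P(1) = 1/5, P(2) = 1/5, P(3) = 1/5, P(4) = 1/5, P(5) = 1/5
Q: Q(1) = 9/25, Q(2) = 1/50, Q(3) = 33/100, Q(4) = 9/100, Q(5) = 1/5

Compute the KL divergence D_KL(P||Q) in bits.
0.5807 bits

D_KL(P||Q) = Σ P(x) log₂(P(x)/Q(x))

Computing term by term:
  P(1)·log₂(P(1)/Q(1)) = (1/5)·log₂((1/5)/(9/25)) = -0.16960
  P(2)·log₂(P(2)/Q(2)) = (1/5)·log₂((1/5)/(1/50)) = 0.66439
  P(3)·log₂(P(3)/Q(3)) = (1/5)·log₂((1/5)/(33/100)) = -0.14449
  P(4)·log₂(P(4)/Q(4)) = (1/5)·log₂((1/5)/(9/100)) = 0.23040
  P(5)·log₂(P(5)/Q(5)) = (1/5)·log₂((1/5)/(1/5)) = 0.00000

D_KL(P||Q) = -0.16960 + 0.66439 - 0.14449 + 0.23040 + 0.00000 = 0.58070 ≈ 0.5807 bits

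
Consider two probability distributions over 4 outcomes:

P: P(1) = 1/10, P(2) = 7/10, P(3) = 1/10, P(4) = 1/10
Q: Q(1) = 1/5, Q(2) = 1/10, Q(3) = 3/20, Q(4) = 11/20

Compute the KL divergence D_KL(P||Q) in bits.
1.5607 bits

D_KL(P||Q) = Σ P(x) log₂(P(x)/Q(x))

Computing term by term:
  P(1)·log₂(P(1)/Q(1)) = (1/10)·log₂((1/10)/(1/5)) = -0.10000
  P(2)·log₂(P(2)/Q(2)) = (7/10)·log₂((7/10)/(1/10)) = 1.96515
  P(3)·log₂(P(3)/Q(3)) = (1/10)·log₂((1/10)/(3/20)) = -0.05850
  P(4)·log₂(P(4)/Q(4)) = (1/10)·log₂((1/10)/(11/20)) = -0.24594

D_KL(P||Q) = -0.10000 + 1.96515 - 0.05850 - 0.24594 = 1.56071 ≈ 1.5607 bits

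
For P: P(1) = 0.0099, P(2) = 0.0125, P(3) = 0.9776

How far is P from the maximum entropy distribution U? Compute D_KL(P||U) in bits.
1.4081 bits

U(i) = 1/3 for all i

D_KL(P||U) = Σ P(x) log₂(P(x) / (1/3))
           = Σ P(x) log₂(P(x)) + log₂(3)
           = log₂(3) - H(P)

H(P) = -Σ P(x) log₂(P(x)):
  -P(1)·log₂(P(1)) = -(0.0099)·log₂(0.0099) = 0.06592
  -P(2)·log₂(P(2)) = -(0.0125)·log₂(0.0125) = 0.07902
  -P(3)·log₂(P(3)) = -(0.9776)·log₂(0.9776) = 0.03195
H(P) = 0.06592 + 0.07902 + 0.03195 = 0.17689 bits

log₂(3) = 1.58496 bits

D_KL(P||U) = 1.58496 - 0.17689 = 1.40807 ≈ 1.4081 bits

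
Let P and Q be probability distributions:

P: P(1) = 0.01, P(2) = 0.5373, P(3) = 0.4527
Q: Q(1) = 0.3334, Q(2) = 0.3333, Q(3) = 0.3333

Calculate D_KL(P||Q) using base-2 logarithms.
0.5195 bits

D_KL(P||Q) = Σ P(x) log₂(P(x)/Q(x))

Computing term by term:
  P(1)·log₂(P(1)/Q(1)) = 0.01·log₂(0.01/0.3334) = -0.05059
  P(2)·log₂(P(2)/Q(2)) = 0.5373·log₂(0.5373/0.3333) = 0.37015
  P(3)·log₂(P(3)/Q(3)) = 0.4527·log₂(0.4527/0.3333) = 0.19997

D_KL(P||Q) = -0.05059 + 0.37015 + 0.19997 = 0.51953 ≈ 0.5195 bits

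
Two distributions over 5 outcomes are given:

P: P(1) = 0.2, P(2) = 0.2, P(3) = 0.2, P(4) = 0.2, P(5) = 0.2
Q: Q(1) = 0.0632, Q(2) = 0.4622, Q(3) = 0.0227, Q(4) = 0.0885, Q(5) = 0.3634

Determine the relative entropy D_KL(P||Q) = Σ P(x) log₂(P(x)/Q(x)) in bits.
0.7815 bits

D_KL(P||Q) = Σ P(x) log₂(P(x)/Q(x))

Computing term by term:
  P(1)·log₂(P(1)/Q(1)) = 0.2·log₂(0.2/0.0632) = 0.33240
  P(2)·log₂(P(2)/Q(2)) = 0.2·log₂(0.2/0.4622) = -0.24170
  P(3)·log₂(P(3)/Q(3)) = 0.2·log₂(0.2/0.0227) = 0.62785
  P(4)·log₂(P(4)/Q(4)) = 0.2·log₂(0.2/0.0885) = 0.23525
  P(5)·log₂(P(5)/Q(5)) = 0.2·log₂(0.2/0.3634) = -0.17231

D_KL(P||Q) = 0.33240 - 0.24170 + 0.62785 + 0.23525 - 0.17231 = 0.78149 ≈ 0.7815 bits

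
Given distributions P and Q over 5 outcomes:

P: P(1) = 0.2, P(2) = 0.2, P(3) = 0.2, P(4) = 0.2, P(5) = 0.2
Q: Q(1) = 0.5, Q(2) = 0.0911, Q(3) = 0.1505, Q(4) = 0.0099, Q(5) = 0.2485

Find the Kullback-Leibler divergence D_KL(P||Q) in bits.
0.8492 bits

D_KL(P||Q) = Σ P(x) log₂(P(x)/Q(x))

Computing term by term:
  P(1)·log₂(P(1)/Q(1)) = 0.2·log₂(0.2/0.5) = -0.26439
  P(2)·log₂(P(2)/Q(2)) = 0.2·log₂(0.2/0.0911) = 0.22690
  P(3)·log₂(P(3)/Q(3)) = 0.2·log₂(0.2/0.1505) = 0.08205
  P(4)·log₂(P(4)/Q(4)) = 0.2·log₂(0.2/0.0099) = 0.86729
  P(5)·log₂(P(5)/Q(5)) = 0.2·log₂(0.2/0.2485) = -0.06265

D_KL(P||Q) = -0.26439 + 0.22690 + 0.08205 + 0.86729 - 0.06265 = 0.84920 ≈ 0.8492 bits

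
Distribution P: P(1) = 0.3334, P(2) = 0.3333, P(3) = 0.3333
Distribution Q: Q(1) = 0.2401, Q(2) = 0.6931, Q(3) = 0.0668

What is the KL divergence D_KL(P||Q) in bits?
0.5787 bits

D_KL(P||Q) = Σ P(x) log₂(P(x)/Q(x))

Computing term by term:
  P(1)·log₂(P(1)/Q(1)) = 0.3334·log₂(0.3334/0.2401) = 0.15790
  P(2)·log₂(P(2)/Q(2)) = 0.3333·log₂(0.3333/0.6931) = -0.35205
  P(3)·log₂(P(3)/Q(3)) = 0.3333·log₂(0.3333/0.0668) = 0.77289

D_KL(P||Q) = 0.15790 - 0.35205 + 0.77289 = 0.57874 ≈ 0.5787 bits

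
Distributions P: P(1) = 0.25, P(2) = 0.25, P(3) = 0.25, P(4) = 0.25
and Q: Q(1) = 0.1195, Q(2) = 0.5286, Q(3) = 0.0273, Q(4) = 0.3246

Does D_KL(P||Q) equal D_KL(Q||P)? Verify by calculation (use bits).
D_KL(P||Q) = 0.7007 bits, D_KL(Q||P) = 0.4788 bits. No — D_KL(P||Q) ≠ D_KL(Q||P) for this pair.

D_KL(P||Q) = Σ P(x) log₂(P(x)/Q(x))

Computing term by term:
  P(1)·log₂(P(1)/Q(1)) = 0.25·log₂(0.25/0.1195) = 0.26623
  P(2)·log₂(P(2)/Q(2)) = 0.25·log₂(0.25/0.5286) = -0.27006
  P(3)·log₂(P(3)/Q(3)) = 0.25·log₂(0.25/0.0273) = 0.79874
  P(4)·log₂(P(4)/Q(4)) = 0.25·log₂(0.25/0.3246) = -0.09418

D_KL(P||Q) = 0.26623 - 0.27006 + 0.79874 - 0.09418 = 0.70073 ≈ 0.7007 bits

D_KL(Q||P) = Σ Q(x) log₂(Q(x)/P(x))

Computing term by term:
  Q(1)·log₂(Q(1)/P(1)) = 0.1195·log₂(0.1195/0.25) = -0.12726
  Q(2)·log₂(Q(2)/P(2)) = 0.5286·log₂(0.5286/0.25) = 0.57102
  Q(3)·log₂(Q(3)/P(3)) = 0.0273·log₂(0.0273/0.25) = -0.08722
  Q(4)·log₂(Q(4)/P(4)) = 0.3246·log₂(0.3246/0.25) = 0.12229

D_KL(Q||P) = -0.12726 + 0.57102 - 0.08722 + 0.12229 = 0.47883 ≈ 0.4788 bits

These are NOT equal (difference: 0.2219 bits). KL divergence is asymmetric: D_KL(P||Q) ≠ D_KL(Q||P) in general.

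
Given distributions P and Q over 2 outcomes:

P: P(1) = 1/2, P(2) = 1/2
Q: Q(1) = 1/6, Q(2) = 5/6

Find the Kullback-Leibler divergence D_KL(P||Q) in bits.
0.4240 bits

D_KL(P||Q) = Σ P(x) log₂(P(x)/Q(x))

Computing term by term:
  P(1)·log₂(P(1)/Q(1)) = (1/2)·log₂((1/2)/(1/6)) = 0.79248
  P(2)·log₂(P(2)/Q(2)) = (1/2)·log₂((1/2)/(5/6)) = -0.36848

D_KL(P||Q) = 0.79248 - 0.36848 = 0.42400 ≈ 0.4240 bits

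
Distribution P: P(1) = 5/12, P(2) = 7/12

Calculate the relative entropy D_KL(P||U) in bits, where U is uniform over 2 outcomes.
0.0201 bits

U(i) = 1/2 for all i

D_KL(P||U) = Σ P(x) log₂(P(x) / (1/2))
           = Σ P(x) log₂(P(x)) + log₂(2)
           = log₂(2) - H(P)

H(P) = -Σ P(x) log₂(P(x)):
  -P(1)·log₂(P(1)) = -(5/12)·log₂(5/12) = 0.52626
  -P(2)·log₂(P(2)) = -(7/12)·log₂(7/12) = 0.45360
H(P) = 0.52626 + 0.45360 = 0.97986 bits

log₂(2) = 1.00000 bits

D_KL(P||U) = 1.00000 - 0.97986 = 0.02014 ≈ 0.0201 bits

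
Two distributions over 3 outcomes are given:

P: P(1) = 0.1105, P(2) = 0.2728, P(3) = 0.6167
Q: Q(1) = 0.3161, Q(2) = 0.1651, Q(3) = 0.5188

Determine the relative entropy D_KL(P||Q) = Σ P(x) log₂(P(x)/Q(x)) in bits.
0.1839 bits

D_KL(P||Q) = Σ P(x) log₂(P(x)/Q(x))

Computing term by term:
  P(1)·log₂(P(1)/Q(1)) = 0.1105·log₂(0.1105/0.3161) = -0.16755
  P(2)·log₂(P(2)/Q(2)) = 0.2728·log₂(0.2728/0.1651) = 0.19764
  P(3)·log₂(P(3)/Q(3)) = 0.6167·log₂(0.6167/0.5188) = 0.15380

D_KL(P||Q) = -0.16755 + 0.19764 + 0.15380 = 0.18389 ≈ 0.1839 bits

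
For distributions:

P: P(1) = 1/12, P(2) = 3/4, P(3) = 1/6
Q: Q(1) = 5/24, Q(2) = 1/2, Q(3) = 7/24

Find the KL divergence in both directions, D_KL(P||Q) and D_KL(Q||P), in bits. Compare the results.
D_KL(P||Q) = 0.1940 bits, D_KL(Q||P) = 0.2184 bits. D_KL(Q||P) is larger than D_KL(P||Q) by 0.0244 bits; the two directions differ.

D_KL(P||Q) = Σ P(x) log₂(P(x)/Q(x))

Computing term by term:
  P(1)·log₂(P(1)/Q(1)) = (1/12)·log₂((1/12)/(5/24)) = -0.11016
  P(2)·log₂(P(2)/Q(2)) = (3/4)·log₂((3/4)/(1/2)) = 0.43872
  P(3)·log₂(P(3)/Q(3)) = (1/6)·log₂((1/6)/(7/24)) = -0.13456

D_KL(P||Q) = -0.11016 + 0.43872 - 0.13456 = 0.19400 ≈ 0.1940 bits

D_KL(Q||P) = Σ Q(x) log₂(Q(x)/P(x))

Computing term by term:
  Q(1)·log₂(Q(1)/P(1)) = (5/24)·log₂((5/24)/(1/12)) = 0.27540
  Q(2)·log₂(Q(2)/P(2)) = (1/2)·log₂((1/2)/(3/4)) = -0.29248
  Q(3)·log₂(Q(3)/P(3)) = (7/24)·log₂((7/24)/(1/6)) = 0.23548

D_KL(Q||P) = 0.27540 - 0.29248 + 0.23548 = 0.21840 ≈ 0.2184 bits

These are NOT equal (difference: 0.0244 bits). KL divergence is asymmetric: D_KL(P||Q) ≠ D_KL(Q||P) in general.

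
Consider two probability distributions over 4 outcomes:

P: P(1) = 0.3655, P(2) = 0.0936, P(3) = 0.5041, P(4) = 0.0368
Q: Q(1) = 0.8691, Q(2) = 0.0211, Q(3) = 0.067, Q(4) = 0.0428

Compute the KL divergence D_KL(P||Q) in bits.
1.2041 bits

D_KL(P||Q) = Σ P(x) log₂(P(x)/Q(x))

Computing term by term:
  P(1)·log₂(P(1)/Q(1)) = 0.3655·log₂(0.3655/0.8691) = -0.45675
  P(2)·log₂(P(2)/Q(2)) = 0.0936·log₂(0.0936/0.0211) = 0.20117
  P(3)·log₂(P(3)/Q(3)) = 0.5041·log₂(0.5041/0.067) = 1.46768
  P(4)·log₂(P(4)/Q(4)) = 0.0368·log₂(0.0368/0.0428) = -0.00802

D_KL(P||Q) = -0.45675 + 0.20117 + 1.46768 - 0.00802 = 1.20408 ≈ 1.2041 bits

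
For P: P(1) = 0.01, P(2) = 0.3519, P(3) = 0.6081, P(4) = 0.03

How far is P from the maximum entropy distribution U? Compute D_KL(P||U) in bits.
0.8152 bits

U(i) = 1/4 for all i

D_KL(P||U) = Σ P(x) log₂(P(x) / (1/4))
           = Σ P(x) log₂(P(x)) + log₂(4)
           = log₂(4) - H(P)

H(P) = -Σ P(x) log₂(P(x)):
  -P(1)·log₂(P(1)) = -(0.01)·log₂(0.01) = 0.06644
  -P(2)·log₂(P(2)) = -(0.3519)·log₂(0.3519) = 0.53023
  -P(3)·log₂(P(3)) = -(0.6081)·log₂(0.6081) = 0.43638
  -P(4)·log₂(P(4)) = -(0.03)·log₂(0.03) = 0.15177
H(P) = 0.06644 + 0.53023 + 0.43638 + 0.15177 = 1.18482 bits

log₂(4) = 2.00000 bits

D_KL(P||U) = 2.00000 - 1.18482 = 0.81518 ≈ 0.8152 bits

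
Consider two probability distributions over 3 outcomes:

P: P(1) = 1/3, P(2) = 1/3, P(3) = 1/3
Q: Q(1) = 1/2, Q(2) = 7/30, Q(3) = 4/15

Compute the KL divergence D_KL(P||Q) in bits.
0.0838 bits

D_KL(P||Q) = Σ P(x) log₂(P(x)/Q(x))

Computing term by term:
  P(1)·log₂(P(1)/Q(1)) = (1/3)·log₂((1/3)/(1/2)) = -0.19499
  P(2)·log₂(P(2)/Q(2)) = (1/3)·log₂((1/3)/(7/30)) = 0.17152
  P(3)·log₂(P(3)/Q(3)) = (1/3)·log₂((1/3)/(4/15)) = 0.10731

D_KL(P||Q) = -0.19499 + 0.17152 + 0.10731 = 0.08384 ≈ 0.0838 bits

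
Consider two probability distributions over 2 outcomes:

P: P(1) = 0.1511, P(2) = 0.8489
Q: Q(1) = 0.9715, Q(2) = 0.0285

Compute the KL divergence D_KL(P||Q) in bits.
3.7510 bits

D_KL(P||Q) = Σ P(x) log₂(P(x)/Q(x))

Computing term by term:
  P(1)·log₂(P(1)/Q(1)) = 0.1511·log₂(0.1511/0.9715) = -0.40566
  P(2)·log₂(P(2)/Q(2)) = 0.8489·log₂(0.8489/0.0285) = 4.15669

D_KL(P||Q) = -0.40566 + 4.15669 = 3.75103 ≈ 3.7510 bits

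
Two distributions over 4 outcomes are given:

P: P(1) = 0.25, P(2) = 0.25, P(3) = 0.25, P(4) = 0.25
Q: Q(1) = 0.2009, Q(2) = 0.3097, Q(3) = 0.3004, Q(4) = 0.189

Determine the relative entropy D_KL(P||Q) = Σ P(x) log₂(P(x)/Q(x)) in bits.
0.0363 bits

D_KL(P||Q) = Σ P(x) log₂(P(x)/Q(x))

Computing term by term:
  P(1)·log₂(P(1)/Q(1)) = 0.25·log₂(0.25/0.2009) = 0.07886
  P(2)·log₂(P(2)/Q(2)) = 0.25·log₂(0.25/0.3097) = -0.07724
  P(3)·log₂(P(3)/Q(3)) = 0.25·log₂(0.25/0.3004) = -0.06624
  P(4)·log₂(P(4)/Q(4)) = 0.25·log₂(0.25/0.189) = 0.10089

D_KL(P||Q) = 0.07886 - 0.07724 - 0.06624 + 0.10089 = 0.03627 ≈ 0.0363 bits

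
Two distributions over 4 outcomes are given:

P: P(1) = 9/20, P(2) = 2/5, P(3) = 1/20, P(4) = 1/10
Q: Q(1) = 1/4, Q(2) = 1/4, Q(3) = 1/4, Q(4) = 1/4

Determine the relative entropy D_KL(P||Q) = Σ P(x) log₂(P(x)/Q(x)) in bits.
0.4045 bits

D_KL(P||Q) = Σ P(x) log₂(P(x)/Q(x))

Computing term by term:
  P(1)·log₂(P(1)/Q(1)) = (9/20)·log₂((9/20)/(1/4)) = 0.38160
  P(2)·log₂(P(2)/Q(2)) = (2/5)·log₂((2/5)/(1/4)) = 0.27123
  P(3)·log₂(P(3)/Q(3)) = (1/20)·log₂((1/20)/(1/4)) = -0.11610
  P(4)·log₂(P(4)/Q(4)) = (1/10)·log₂((1/10)/(1/4)) = -0.13219

D_KL(P||Q) = 0.38160 + 0.27123 - 0.11610 - 0.13219 = 0.40454 ≈ 0.4045 bits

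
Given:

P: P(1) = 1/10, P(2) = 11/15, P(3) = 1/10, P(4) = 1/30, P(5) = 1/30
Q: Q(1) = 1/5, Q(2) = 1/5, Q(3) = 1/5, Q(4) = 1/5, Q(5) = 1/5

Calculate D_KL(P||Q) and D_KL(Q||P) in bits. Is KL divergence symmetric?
D_KL(P||Q) = 1.0023 bits, D_KL(Q||P) = 1.0591 bits. No, KL divergence is not symmetric.

D_KL(P||Q) = Σ P(x) log₂(P(x)/Q(x))

Computing term by term:
  P(1)·log₂(P(1)/Q(1)) = (1/10)·log₂((1/10)/(1/5)) = -0.10000
  P(2)·log₂(P(2)/Q(2)) = (11/15)·log₂((11/15)/(1/5)) = 1.37461
  P(3)·log₂(P(3)/Q(3)) = (1/10)·log₂((1/10)/(1/5)) = -0.10000
  P(4)·log₂(P(4)/Q(4)) = (1/30)·log₂((1/30)/(1/5)) = -0.08617
  P(5)·log₂(P(5)/Q(5)) = (1/30)·log₂((1/30)/(1/5)) = -0.08617

D_KL(P||Q) = -0.10000 + 1.37461 - 0.10000 - 0.08617 - 0.08617 = 1.00227 ≈ 1.0023 bits

D_KL(Q||P) = Σ Q(x) log₂(Q(x)/P(x))

Computing term by term:
  Q(1)·log₂(Q(1)/P(1)) = (1/5)·log₂((1/5)/(1/10)) = 0.20000
  Q(2)·log₂(Q(2)/P(2)) = (1/5)·log₂((1/5)/(11/15)) = -0.37489
  Q(3)·log₂(Q(3)/P(3)) = (1/5)·log₂((1/5)/(1/10)) = 0.20000
  Q(4)·log₂(Q(4)/P(4)) = (1/5)·log₂((1/5)/(1/30)) = 0.51699
  Q(5)·log₂(Q(5)/P(5)) = (1/5)·log₂((1/5)/(1/30)) = 0.51699

D_KL(Q||P) = 0.20000 - 0.37489 + 0.20000 + 0.51699 + 0.51699 = 1.05909 ≈ 1.0591 bits

These are NOT equal (difference: 0.0568 bits). KL divergence is asymmetric: D_KL(P||Q) ≠ D_KL(Q||P) in general.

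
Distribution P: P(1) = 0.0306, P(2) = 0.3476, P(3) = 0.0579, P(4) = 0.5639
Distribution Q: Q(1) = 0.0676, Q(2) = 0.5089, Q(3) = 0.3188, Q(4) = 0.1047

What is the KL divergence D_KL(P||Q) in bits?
1.0012 bits

D_KL(P||Q) = Σ P(x) log₂(P(x)/Q(x))

Computing term by term:
  P(1)·log₂(P(1)/Q(1)) = 0.0306·log₂(0.0306/0.0676) = -0.03499
  P(2)·log₂(P(2)/Q(2)) = 0.3476·log₂(0.3476/0.5089) = -0.19116
  P(3)·log₂(P(3)/Q(3)) = 0.0579·log₂(0.0579/0.3188) = -0.14249
  P(4)·log₂(P(4)/Q(4)) = 0.5639·log₂(0.5639/0.1047) = 1.36981

D_KL(P||Q) = -0.03499 - 0.19116 - 0.14249 + 1.36981 = 1.00117 ≈ 1.0012 bits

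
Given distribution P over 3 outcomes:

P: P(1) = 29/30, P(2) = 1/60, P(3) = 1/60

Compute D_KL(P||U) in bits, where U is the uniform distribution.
1.3408 bits

U(i) = 1/3 for all i

D_KL(P||U) = Σ P(x) log₂(P(x) / (1/3))
           = Σ P(x) log₂(P(x)) + log₂(3)
           = log₂(3) - H(P)

H(P) = -Σ P(x) log₂(P(x)):
  -P(1)·log₂(P(1)) = -(29/30)·log₂(29/30) = 0.04728
  -P(2)·log₂(P(2)) = -(1/60)·log₂(1/60) = 0.09845
  -P(3)·log₂(P(3)) = -(1/60)·log₂(1/60) = 0.09845
H(P) = 0.04728 + 0.09845 + 0.09845 = 0.24418 bits

log₂(3) = 1.58496 bits

D_KL(P||U) = 1.58496 - 0.24418 = 1.34078 ≈ 1.3408 bits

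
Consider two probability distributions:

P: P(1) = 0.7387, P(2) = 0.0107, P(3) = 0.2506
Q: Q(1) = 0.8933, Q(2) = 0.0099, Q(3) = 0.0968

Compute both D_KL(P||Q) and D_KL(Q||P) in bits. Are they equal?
D_KL(P||Q) = 0.1426 bits, D_KL(Q||P) = 0.1110 bits. No, they are not equal.

D_KL(P||Q) = Σ P(x) log₂(P(x)/Q(x))

Computing term by term:
  P(1)·log₂(P(1)/Q(1)) = 0.7387·log₂(0.7387/0.8933) = -0.20252
  P(2)·log₂(P(2)/Q(2)) = 0.0107·log₂(0.0107/0.0099) = 0.00120
  P(3)·log₂(P(3)/Q(3)) = 0.2506·log₂(0.2506/0.0968) = 0.34390

D_KL(P||Q) = -0.20252 + 0.00120 + 0.34390 = 0.14258 ≈ 0.1426 bits

D_KL(Q||P) = Σ Q(x) log₂(Q(x)/P(x))

Computing term by term:
  Q(1)·log₂(Q(1)/P(1)) = 0.8933·log₂(0.8933/0.7387) = 0.24490
  Q(2)·log₂(Q(2)/P(2)) = 0.0099·log₂(0.0099/0.0107) = -0.00111
  Q(3)·log₂(Q(3)/P(3)) = 0.0968·log₂(0.0968/0.2506) = -0.13284

D_KL(Q||P) = 0.24490 - 0.00111 - 0.13284 = 0.11095 ≈ 0.1110 bits

These are NOT equal (difference: 0.0316 bits). KL divergence is asymmetric: D_KL(P||Q) ≠ D_KL(Q||P) in general.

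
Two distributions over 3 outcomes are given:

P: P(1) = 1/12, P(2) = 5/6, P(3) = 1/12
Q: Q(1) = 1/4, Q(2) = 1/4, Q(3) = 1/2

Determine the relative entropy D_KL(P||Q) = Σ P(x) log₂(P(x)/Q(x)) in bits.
1.1000 bits

D_KL(P||Q) = Σ P(x) log₂(P(x)/Q(x))

Computing term by term:
  P(1)·log₂(P(1)/Q(1)) = (1/12)·log₂((1/12)/(1/4)) = -0.13208
  P(2)·log₂(P(2)/Q(2)) = (5/6)·log₂((5/6)/(1/4)) = 1.44747
  P(3)·log₂(P(3)/Q(3)) = (1/12)·log₂((1/12)/(1/2)) = -0.21541

D_KL(P||Q) = -0.13208 + 1.44747 - 0.21541 = 1.09998 ≈ 1.1000 bits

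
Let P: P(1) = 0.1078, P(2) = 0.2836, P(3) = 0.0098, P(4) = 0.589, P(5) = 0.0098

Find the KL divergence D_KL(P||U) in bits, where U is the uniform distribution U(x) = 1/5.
0.8793 bits

U(i) = 1/5 for all i

D_KL(P||U) = Σ P(x) log₂(P(x) / (1/5))
           = Σ P(x) log₂(P(x)) + log₂(5)
           = log₂(5) - H(P)

H(P) = -Σ P(x) log₂(P(x)):
  -P(1)·log₂(P(1)) = -(0.1078)·log₂(0.1078) = 0.34642
  -P(2)·log₂(P(2)) = -(0.2836)·log₂(0.2836) = 0.51560
  -P(3)·log₂(P(3)) = -(0.0098)·log₂(0.0098) = 0.06540
  -P(4)·log₂(P(4)) = -(0.589)·log₂(0.589) = 0.44980
  -P(5)·log₂(P(5)) = -(0.0098)·log₂(0.0098) = 0.06540
H(P) = 0.34642 + 0.51560 + 0.06540 + 0.44980 + 0.06540 = 1.44262 bits

log₂(5) = 2.32193 bits

D_KL(P||U) = 2.32193 - 1.44262 = 0.87931 ≈ 0.8793 bits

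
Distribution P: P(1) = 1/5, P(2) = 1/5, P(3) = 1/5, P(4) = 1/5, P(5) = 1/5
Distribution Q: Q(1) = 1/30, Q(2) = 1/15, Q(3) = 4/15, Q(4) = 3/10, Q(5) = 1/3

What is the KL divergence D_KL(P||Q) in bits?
0.4866 bits

D_KL(P||Q) = Σ P(x) log₂(P(x)/Q(x))

Computing term by term:
  P(1)·log₂(P(1)/Q(1)) = (1/5)·log₂((1/5)/(1/30)) = 0.51699
  P(2)·log₂(P(2)/Q(2)) = (1/5)·log₂((1/5)/(1/15)) = 0.31699
  P(3)·log₂(P(3)/Q(3)) = (1/5)·log₂((1/5)/(4/15)) = -0.08301
  P(4)·log₂(P(4)/Q(4)) = (1/5)·log₂((1/5)/(3/10)) = -0.11699
  P(5)·log₂(P(5)/Q(5)) = (1/5)·log₂((1/5)/(1/3)) = -0.14739

D_KL(P||Q) = 0.51699 + 0.31699 - 0.08301 - 0.11699 - 0.14739 = 0.48659 ≈ 0.4866 bits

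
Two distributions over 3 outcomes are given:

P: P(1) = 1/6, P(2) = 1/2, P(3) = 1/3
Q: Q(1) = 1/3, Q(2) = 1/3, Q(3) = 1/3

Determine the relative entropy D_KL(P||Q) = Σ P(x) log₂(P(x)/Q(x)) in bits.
0.1258 bits

D_KL(P||Q) = Σ P(x) log₂(P(x)/Q(x))

Computing term by term:
  P(1)·log₂(P(1)/Q(1)) = (1/6)·log₂((1/6)/(1/3)) = -0.16667
  P(2)·log₂(P(2)/Q(2)) = (1/2)·log₂((1/2)/(1/3)) = 0.29248
  P(3)·log₂(P(3)/Q(3)) = (1/3)·log₂((1/3)/(1/3)) = 0.00000

D_KL(P||Q) = -0.16667 + 0.29248 + 0.00000 = 0.12581 ≈ 0.1258 bits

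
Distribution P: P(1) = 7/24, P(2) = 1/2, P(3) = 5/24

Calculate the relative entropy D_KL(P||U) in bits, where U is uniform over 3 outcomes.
0.0950 bits

U(i) = 1/3 for all i

D_KL(P||U) = Σ P(x) log₂(P(x) / (1/3))
           = Σ P(x) log₂(P(x)) + log₂(3)
           = log₂(3) - H(P)

H(P) = -Σ P(x) log₂(P(x)):
  -P(1)·log₂(P(1)) = -(7/24)·log₂(7/24) = 0.51847
  -P(2)·log₂(P(2)) = -(1/2)·log₂(1/2) = 0.50000
  -P(3)·log₂(P(3)) = -(5/24)·log₂(5/24) = 0.47147
H(P) = 0.51847 + 0.50000 + 0.47147 = 1.48994 bits

log₂(3) = 1.58496 bits

D_KL(P||U) = 1.58496 - 1.48994 = 0.09502 ≈ 0.0950 bits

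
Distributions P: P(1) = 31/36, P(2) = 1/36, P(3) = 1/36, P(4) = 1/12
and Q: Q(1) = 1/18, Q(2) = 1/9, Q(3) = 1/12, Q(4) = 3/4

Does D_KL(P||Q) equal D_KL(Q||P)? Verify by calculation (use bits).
D_KL(P||Q) = 3.0413 bits, D_KL(Q||P) = 2.5121 bits. No — D_KL(P||Q) ≠ D_KL(Q||P) for this pair.

D_KL(P||Q) = Σ P(x) log₂(P(x)/Q(x))

Computing term by term:
  P(1)·log₂(P(1)/Q(1)) = (31/36)·log₂((31/36)/(1/18)) = 3.40500
  P(2)·log₂(P(2)/Q(2)) = (1/36)·log₂((1/36)/(1/9)) = -0.05556
  P(3)·log₂(P(3)/Q(3)) = (1/36)·log₂((1/36)/(1/12)) = -0.04403
  P(4)·log₂(P(4)/Q(4)) = (1/12)·log₂((1/12)/(3/4)) = -0.26416

D_KL(P||Q) = 3.40500 - 0.05556 - 0.04403 - 0.26416 = 3.04125 ≈ 3.0413 bits

D_KL(Q||P) = Σ Q(x) log₂(Q(x)/P(x))

Computing term by term:
  Q(1)·log₂(Q(1)/P(1)) = (1/18)·log₂((1/18)/(31/36)) = -0.21968
  Q(2)·log₂(Q(2)/P(2)) = (1/9)·log₂((1/9)/(1/36)) = 0.22222
  Q(3)·log₂(Q(3)/P(3)) = (1/12)·log₂((1/12)/(1/36)) = 0.13208
  Q(4)·log₂(Q(4)/P(4)) = (3/4)·log₂((3/4)/(1/12)) = 2.37744

D_KL(Q||P) = -0.21968 + 0.22222 + 0.13208 + 2.37744 = 2.51206 ≈ 2.5121 bits

These are NOT equal (difference: 0.5292 bits). KL divergence is asymmetric: D_KL(P||Q) ≠ D_KL(Q||P) in general.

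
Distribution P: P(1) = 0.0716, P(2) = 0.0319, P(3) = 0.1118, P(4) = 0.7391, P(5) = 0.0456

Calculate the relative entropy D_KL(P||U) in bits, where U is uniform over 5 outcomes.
1.0121 bits

U(i) = 1/5 for all i

D_KL(P||U) = Σ P(x) log₂(P(x) / (1/5))
           = Σ P(x) log₂(P(x)) + log₂(5)
           = log₂(5) - H(P)

H(P) = -Σ P(x) log₂(P(x)):
  -P(1)·log₂(P(1)) = -(0.0716)·log₂(0.0716) = 0.27236
  -P(2)·log₂(P(2)) = -(0.0319)·log₂(0.0319) = 0.15855
  -P(3)·log₂(P(3)) = -(0.1118)·log₂(0.1118) = 0.35340
  -P(4)·log₂(P(4)) = -(0.7391)·log₂(0.7391) = 0.32236
  -P(5)·log₂(P(5)) = -(0.0456)·log₂(0.0456) = 0.20314
H(P) = 0.27236 + 0.15855 + 0.35340 + 0.32236 + 0.20314 = 1.30981 bits

log₂(5) = 2.32193 bits

D_KL(P||U) = 2.32193 - 1.30981 = 1.01212 ≈ 1.0121 bits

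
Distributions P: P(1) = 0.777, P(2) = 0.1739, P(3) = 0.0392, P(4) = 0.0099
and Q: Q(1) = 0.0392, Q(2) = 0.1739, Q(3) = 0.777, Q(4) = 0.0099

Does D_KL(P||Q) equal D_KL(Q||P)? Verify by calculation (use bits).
D_KL(P||Q) = 3.1792 bits, D_KL(Q||P) = 3.1792 bits. Yes — for this pair D_KL(P||Q) = D_KL(Q||P).

D_KL(P||Q) = Σ P(x) log₂(P(x)/Q(x))

Computing term by term:
  P(1)·log₂(P(1)/Q(1)) = 0.777·log₂(0.777/0.0392) = 3.34808
  P(2)·log₂(P(2)/Q(2)) = 0.1739·log₂(0.1739/0.1739) = 0.00000
  P(3)·log₂(P(3)/Q(3)) = 0.0392·log₂(0.0392/0.777) = -0.16891
  P(4)·log₂(P(4)/Q(4)) = 0.0099·log₂(0.0099/0.0099) = 0.00000

D_KL(P||Q) = 3.34808 + 0.00000 - 0.16891 + 0.00000 = 3.17917 ≈ 3.1792 bits

D_KL(Q||P) = Σ Q(x) log₂(Q(x)/P(x))

Computing term by term:
  Q(1)·log₂(Q(1)/P(1)) = 0.0392·log₂(0.0392/0.777) = -0.16891
  Q(2)·log₂(Q(2)/P(2)) = 0.1739·log₂(0.1739/0.1739) = 0.00000
  Q(3)·log₂(Q(3)/P(3)) = 0.777·log₂(0.777/0.0392) = 3.34808
  Q(4)·log₂(Q(4)/P(4)) = 0.0099·log₂(0.0099/0.0099) = 0.00000

D_KL(Q||P) = -0.16891 + 0.00000 + 3.34808 + 0.00000 = 3.17917 ≈ 3.1792 bits

These ARE equal here. Q is P with outcomes relabeled (Q(1) = P(3), Q(3) = P(1)) by a relabeling that is its own inverse, so the two sums contain exactly the same terms in a different order. This is a special case — KL divergence is not symmetric in general: D_KL(P||Q) ≠ D_KL(Q||P) for most P, Q.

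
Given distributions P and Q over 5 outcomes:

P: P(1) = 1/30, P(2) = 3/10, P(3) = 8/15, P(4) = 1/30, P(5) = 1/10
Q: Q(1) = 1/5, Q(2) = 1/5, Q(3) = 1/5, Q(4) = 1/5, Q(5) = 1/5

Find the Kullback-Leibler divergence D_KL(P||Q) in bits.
0.6578 bits

D_KL(P||Q) = Σ P(x) log₂(P(x)/Q(x))

Computing term by term:
  P(1)·log₂(P(1)/Q(1)) = (1/30)·log₂((1/30)/(1/5)) = -0.08617
  P(2)·log₂(P(2)/Q(2)) = (3/10)·log₂((3/10)/(1/5)) = 0.17549
  P(3)·log₂(P(3)/Q(3)) = (8/15)·log₂((8/15)/(1/5)) = 0.75469
  P(4)·log₂(P(4)/Q(4)) = (1/30)·log₂((1/30)/(1/5)) = -0.08617
  P(5)·log₂(P(5)/Q(5)) = (1/10)·log₂((1/10)/(1/5)) = -0.10000

D_KL(P||Q) = -0.08617 + 0.17549 + 0.75469 - 0.08617 - 0.10000 = 0.65784 ≈ 0.6578 bits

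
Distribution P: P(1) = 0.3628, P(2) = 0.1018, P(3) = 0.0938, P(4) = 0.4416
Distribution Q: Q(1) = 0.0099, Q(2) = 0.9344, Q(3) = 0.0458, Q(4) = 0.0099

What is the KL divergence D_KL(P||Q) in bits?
4.0760 bits

D_KL(P||Q) = Σ P(x) log₂(P(x)/Q(x))

Computing term by term:
  P(1)·log₂(P(1)/Q(1)) = 0.3628·log₂(0.3628/0.0099) = 1.88496
  P(2)·log₂(P(2)/Q(2)) = 0.1018·log₂(0.1018/0.9344) = -0.32559
  P(3)·log₂(P(3)/Q(3)) = 0.0938·log₂(0.0938/0.0458) = 0.09701
  P(4)·log₂(P(4)/Q(4)) = 0.4416·log₂(0.4416/0.0099) = 2.41960

D_KL(P||Q) = 1.88496 - 0.32559 + 0.09701 + 2.41960 = 4.07598 ≈ 4.0760 bits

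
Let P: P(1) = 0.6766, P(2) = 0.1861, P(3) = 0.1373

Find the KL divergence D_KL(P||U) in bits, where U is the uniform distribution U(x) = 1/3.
0.3589 bits

U(i) = 1/3 for all i

D_KL(P||U) = Σ P(x) log₂(P(x) / (1/3))
           = Σ P(x) log₂(P(x)) + log₂(3)
           = log₂(3) - H(P)

H(P) = -Σ P(x) log₂(P(x)):
  -P(1)·log₂(P(1)) = -(0.6766)·log₂(0.6766) = 0.38135
  -P(2)·log₂(P(2)) = -(0.1861)·log₂(0.1861) = 0.45145
  -P(3)·log₂(P(3)) = -(0.1373)·log₂(0.1373) = 0.39331
H(P) = 0.38135 + 0.45145 + 0.39331 = 1.22611 bits

log₂(3) = 1.58496 bits

D_KL(P||U) = 1.58496 - 1.22611 = 0.35885 ≈ 0.3589 bits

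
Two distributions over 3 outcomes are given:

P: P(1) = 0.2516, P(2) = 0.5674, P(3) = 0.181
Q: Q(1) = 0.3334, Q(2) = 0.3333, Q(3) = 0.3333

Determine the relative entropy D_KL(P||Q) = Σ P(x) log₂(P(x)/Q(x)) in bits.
0.1739 bits

D_KL(P||Q) = Σ P(x) log₂(P(x)/Q(x))

Computing term by term:
  P(1)·log₂(P(1)/Q(1)) = 0.2516·log₂(0.2516/0.3334) = -0.10218
  P(2)·log₂(P(2)/Q(2)) = 0.5674·log₂(0.5674/0.3333) = 0.43550
  P(3)·log₂(P(3)/Q(3)) = 0.181·log₂(0.181/0.3333) = -0.15943

D_KL(P||Q) = -0.10218 + 0.43550 - 0.15943 = 0.17389 ≈ 0.1739 bits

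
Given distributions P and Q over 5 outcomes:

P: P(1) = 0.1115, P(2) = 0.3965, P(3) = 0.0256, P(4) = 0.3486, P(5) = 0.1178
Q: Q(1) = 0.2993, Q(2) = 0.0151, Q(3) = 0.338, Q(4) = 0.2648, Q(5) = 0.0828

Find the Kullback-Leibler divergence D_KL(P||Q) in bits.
1.8134 bits

D_KL(P||Q) = Σ P(x) log₂(P(x)/Q(x))

Computing term by term:
  P(1)·log₂(P(1)/Q(1)) = 0.1115·log₂(0.1115/0.2993) = -0.15884
  P(2)·log₂(P(2)/Q(2)) = 0.3965·log₂(0.3965/0.0151) = 1.86938
  P(3)·log₂(P(3)/Q(3)) = 0.0256·log₂(0.0256/0.338) = -0.09530
  P(4)·log₂(P(4)/Q(4)) = 0.3486·log₂(0.3486/0.2648) = 0.13828
  P(5)·log₂(P(5)/Q(5)) = 0.1178·log₂(0.1178/0.0828) = 0.05992

D_KL(P||Q) = -0.15884 + 1.86938 - 0.09530 + 0.13828 + 0.05992 = 1.81344 ≈ 1.8134 bits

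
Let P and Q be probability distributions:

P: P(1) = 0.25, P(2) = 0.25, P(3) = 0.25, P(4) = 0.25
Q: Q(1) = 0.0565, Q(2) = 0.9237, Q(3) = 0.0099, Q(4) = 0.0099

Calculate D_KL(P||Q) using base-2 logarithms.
2.3942 bits

D_KL(P||Q) = Σ P(x) log₂(P(x)/Q(x))

Computing term by term:
  P(1)·log₂(P(1)/Q(1)) = 0.25·log₂(0.25/0.0565) = 0.53640
  P(2)·log₂(P(2)/Q(2)) = 0.25·log₂(0.25/0.9237) = -0.47137
  P(3)·log₂(P(3)/Q(3)) = 0.25·log₂(0.25/0.0099) = 1.16459
  P(4)·log₂(P(4)/Q(4)) = 0.25·log₂(0.25/0.0099) = 1.16459

D_KL(P||Q) = 0.53640 - 0.47137 + 1.16459 + 1.16459 = 2.39421 ≈ 2.3942 bits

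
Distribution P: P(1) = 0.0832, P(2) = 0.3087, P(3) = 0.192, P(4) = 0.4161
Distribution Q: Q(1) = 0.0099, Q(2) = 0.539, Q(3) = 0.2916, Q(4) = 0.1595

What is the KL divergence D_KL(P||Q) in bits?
0.4672 bits

D_KL(P||Q) = Σ P(x) log₂(P(x)/Q(x))

Computing term by term:
  P(1)·log₂(P(1)/Q(1)) = 0.0832·log₂(0.0832/0.0099) = 0.25551
  P(2)·log₂(P(2)/Q(2)) = 0.3087·log₂(0.3087/0.539) = -0.24822
  P(3)·log₂(P(3)/Q(3)) = 0.192·log₂(0.192/0.2916) = -0.11575
  P(4)·log₂(P(4)/Q(4)) = 0.4161·log₂(0.4161/0.1595) = 0.57562

D_KL(P||Q) = 0.25551 - 0.24822 - 0.11575 + 0.57562 = 0.46716 ≈ 0.4672 bits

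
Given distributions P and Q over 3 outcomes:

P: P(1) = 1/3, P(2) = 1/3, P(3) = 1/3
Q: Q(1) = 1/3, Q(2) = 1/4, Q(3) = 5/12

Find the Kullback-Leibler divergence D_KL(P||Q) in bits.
0.0310 bits

D_KL(P||Q) = Σ P(x) log₂(P(x)/Q(x))

Computing term by term:
  P(1)·log₂(P(1)/Q(1)) = (1/3)·log₂((1/3)/(1/3)) = 0.00000
  P(2)·log₂(P(2)/Q(2)) = (1/3)·log₂((1/3)/(1/4)) = 0.13835
  P(3)·log₂(P(3)/Q(3)) = (1/3)·log₂((1/3)/(5/12)) = -0.10731

D_KL(P||Q) = 0.00000 + 0.13835 - 0.10731 = 0.03104 ≈ 0.0310 bits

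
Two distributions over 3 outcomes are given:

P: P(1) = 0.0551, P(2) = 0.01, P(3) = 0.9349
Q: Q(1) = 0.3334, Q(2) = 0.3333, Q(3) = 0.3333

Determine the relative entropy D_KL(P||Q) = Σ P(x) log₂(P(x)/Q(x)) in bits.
1.1974 bits

D_KL(P||Q) = Σ P(x) log₂(P(x)/Q(x))

Computing term by term:
  P(1)·log₂(P(1)/Q(1)) = 0.0551·log₂(0.0551/0.3334) = -0.14310
  P(2)·log₂(P(2)/Q(2)) = 0.01·log₂(0.01/0.3333) = -0.05059
  P(3)·log₂(P(3)/Q(3)) = 0.9349·log₂(0.9349/0.3333) = 1.39112

D_KL(P||Q) = -0.14310 - 0.05059 + 1.39112 = 1.19743 ≈ 1.1974 bits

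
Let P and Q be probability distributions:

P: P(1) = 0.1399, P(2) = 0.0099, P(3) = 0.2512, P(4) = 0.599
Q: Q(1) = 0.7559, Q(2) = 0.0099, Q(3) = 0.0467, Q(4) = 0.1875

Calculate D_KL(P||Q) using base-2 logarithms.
1.2730 bits

D_KL(P||Q) = Σ P(x) log₂(P(x)/Q(x))

Computing term by term:
  P(1)·log₂(P(1)/Q(1)) = 0.1399·log₂(0.1399/0.7559) = -0.34049
  P(2)·log₂(P(2)/Q(2)) = 0.0099·log₂(0.0099/0.0099) = 0.00000
  P(3)·log₂(P(3)/Q(3)) = 0.2512·log₂(0.2512/0.0467) = 0.60975
  P(4)·log₂(P(4)/Q(4)) = 0.599·log₂(0.599/0.1875) = 1.00372

D_KL(P||Q) = -0.34049 + 0.00000 + 0.60975 + 1.00372 = 1.27298 ≈ 1.2730 bits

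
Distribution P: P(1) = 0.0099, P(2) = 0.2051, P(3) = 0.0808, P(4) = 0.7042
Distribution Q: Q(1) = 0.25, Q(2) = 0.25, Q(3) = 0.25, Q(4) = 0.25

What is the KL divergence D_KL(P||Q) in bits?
0.8158 bits

D_KL(P||Q) = Σ P(x) log₂(P(x)/Q(x))

Computing term by term:
  P(1)·log₂(P(1)/Q(1)) = 0.0099·log₂(0.0099/0.25) = -0.04612
  P(2)·log₂(P(2)/Q(2)) = 0.2051·log₂(0.2051/0.25) = -0.05858
  P(3)·log₂(P(3)/Q(3)) = 0.0808·log₂(0.0808/0.25) = -0.13166
  P(4)·log₂(P(4)/Q(4)) = 0.7042·log₂(0.7042/0.25) = 1.05212

D_KL(P||Q) = -0.04612 - 0.05858 - 0.13166 + 1.05212 = 0.81576 ≈ 0.8158 bits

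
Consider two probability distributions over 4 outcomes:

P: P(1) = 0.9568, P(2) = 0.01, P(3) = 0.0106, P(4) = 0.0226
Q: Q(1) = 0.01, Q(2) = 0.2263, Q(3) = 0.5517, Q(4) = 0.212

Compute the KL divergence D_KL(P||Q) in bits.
6.1175 bits

D_KL(P||Q) = Σ P(x) log₂(P(x)/Q(x))

Computing term by term:
  P(1)·log₂(P(1)/Q(1)) = 0.9568·log₂(0.9568/0.01) = 6.29588
  P(2)·log₂(P(2)/Q(2)) = 0.01·log₂(0.01/0.2263) = -0.04500
  P(3)·log₂(P(3)/Q(3)) = 0.0106·log₂(0.0106/0.5517) = -0.06044
  P(4)·log₂(P(4)/Q(4)) = 0.0226·log₂(0.0226/0.212) = -0.07299

D_KL(P||Q) = 6.29588 - 0.04500 - 0.06044 - 0.07299 = 6.11745 ≈ 6.1175 bits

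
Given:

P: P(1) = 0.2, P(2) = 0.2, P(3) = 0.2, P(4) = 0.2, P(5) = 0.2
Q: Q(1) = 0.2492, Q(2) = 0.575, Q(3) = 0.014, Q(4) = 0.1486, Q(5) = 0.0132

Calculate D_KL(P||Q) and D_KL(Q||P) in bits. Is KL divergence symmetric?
D_KL(P||Q) = 1.2691 bits, D_KL(Q||P) = 0.7860 bits. No, KL divergence is not symmetric.

D_KL(P||Q) = Σ P(x) log₂(P(x)/Q(x))

Computing term by term:
  P(1)·log₂(P(1)/Q(1)) = 0.2·log₂(0.2/0.2492) = -0.06346
  P(2)·log₂(P(2)/Q(2)) = 0.2·log₂(0.2/0.575) = -0.30471
  P(3)·log₂(P(3)/Q(3)) = 0.2·log₂(0.2/0.014) = 0.76730
  P(4)·log₂(P(4)/Q(4)) = 0.2·log₂(0.2/0.1486) = 0.08571
  P(5)·log₂(P(5)/Q(5)) = 0.2·log₂(0.2/0.0132) = 0.78428

D_KL(P||Q) = -0.06346 - 0.30471 + 0.76730 + 0.08571 + 0.78428 = 1.26912 ≈ 1.2691 bits

D_KL(Q||P) = Σ Q(x) log₂(Q(x)/P(x))

Computing term by term:
  Q(1)·log₂(Q(1)/P(1)) = 0.2492·log₂(0.2492/0.2) = 0.07907
  Q(2)·log₂(Q(2)/P(2)) = 0.575·log₂(0.575/0.2) = 0.87605
  Q(3)·log₂(Q(3)/P(3)) = 0.014·log₂(0.014/0.2) = -0.05371
  Q(4)·log₂(Q(4)/P(4)) = 0.1486·log₂(0.1486/0.2) = -0.06368
  Q(5)·log₂(Q(5)/P(5)) = 0.0132·log₂(0.0132/0.2) = -0.05176

D_KL(Q||P) = 0.07907 + 0.87605 - 0.05371 - 0.06368 - 0.05176 = 0.78597 ≈ 0.7860 bits

These are NOT equal (difference: 0.4831 bits). KL divergence is asymmetric: D_KL(P||Q) ≠ D_KL(Q||P) in general.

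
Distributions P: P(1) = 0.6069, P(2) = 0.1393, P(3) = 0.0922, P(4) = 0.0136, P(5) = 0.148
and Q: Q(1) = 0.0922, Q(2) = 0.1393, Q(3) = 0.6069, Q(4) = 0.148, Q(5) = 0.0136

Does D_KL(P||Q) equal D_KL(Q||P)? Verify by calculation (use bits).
D_KL(P||Q) = 1.8621 bits, D_KL(Q||P) = 1.8621 bits. Yes — for this pair D_KL(P||Q) = D_KL(Q||P).

D_KL(P||Q) = Σ P(x) log₂(P(x)/Q(x))

Computing term by term:
  P(1)·log₂(P(1)/Q(1)) = 0.6069·log₂(0.6069/0.0922) = 1.64993
  P(2)·log₂(P(2)/Q(2)) = 0.1393·log₂(0.1393/0.1393) = 0.00000
  P(3)·log₂(P(3)/Q(3)) = 0.0922·log₂(0.0922/0.6069) = -0.25066
  P(4)·log₂(P(4)/Q(4)) = 0.0136·log₂(0.0136/0.148) = -0.04684
  P(5)·log₂(P(5)/Q(5)) = 0.148·log₂(0.148/0.0136) = 0.50970

D_KL(P||Q) = 1.64993 + 0.00000 - 0.25066 - 0.04684 + 0.50970 = 1.86213 ≈ 1.8621 bits

D_KL(Q||P) = Σ Q(x) log₂(Q(x)/P(x))

Computing term by term:
  Q(1)·log₂(Q(1)/P(1)) = 0.0922·log₂(0.0922/0.6069) = -0.25066
  Q(2)·log₂(Q(2)/P(2)) = 0.1393·log₂(0.1393/0.1393) = 0.00000
  Q(3)·log₂(Q(3)/P(3)) = 0.6069·log₂(0.6069/0.0922) = 1.64993
  Q(4)·log₂(Q(4)/P(4)) = 0.148·log₂(0.148/0.0136) = 0.50970
  Q(5)·log₂(Q(5)/P(5)) = 0.0136·log₂(0.0136/0.148) = -0.04684

D_KL(Q||P) = -0.25066 + 0.00000 + 1.64993 + 0.50970 - 0.04684 = 1.86213 ≈ 1.8621 bits

These ARE equal here. Q is P with outcomes relabeled (Q(1) = P(3), Q(3) = P(1), Q(4) = P(5), Q(5) = P(4)) by a relabeling that is its own inverse, so the two sums contain exactly the same terms in a different order. This is a special case — KL divergence is not symmetric in general: D_KL(P||Q) ≠ D_KL(Q||P) for most P, Q.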